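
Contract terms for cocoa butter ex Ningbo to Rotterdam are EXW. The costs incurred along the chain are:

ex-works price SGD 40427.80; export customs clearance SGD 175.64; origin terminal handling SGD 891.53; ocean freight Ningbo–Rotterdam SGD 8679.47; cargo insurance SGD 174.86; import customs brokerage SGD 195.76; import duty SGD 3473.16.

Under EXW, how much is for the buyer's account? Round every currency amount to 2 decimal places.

Buyer's account: SGD 13590.42

EXW: the seller makes goods available at their premises; the buyer bears all onward costs.
Seller's account: goods 40427.80 = 40427.80
Buyer's account: export clearance 175.64 + origin terminal 891.53 + freight 8679.47 + insurance 174.86 + brokerage 195.76 + duty 3473.16 = 13590.42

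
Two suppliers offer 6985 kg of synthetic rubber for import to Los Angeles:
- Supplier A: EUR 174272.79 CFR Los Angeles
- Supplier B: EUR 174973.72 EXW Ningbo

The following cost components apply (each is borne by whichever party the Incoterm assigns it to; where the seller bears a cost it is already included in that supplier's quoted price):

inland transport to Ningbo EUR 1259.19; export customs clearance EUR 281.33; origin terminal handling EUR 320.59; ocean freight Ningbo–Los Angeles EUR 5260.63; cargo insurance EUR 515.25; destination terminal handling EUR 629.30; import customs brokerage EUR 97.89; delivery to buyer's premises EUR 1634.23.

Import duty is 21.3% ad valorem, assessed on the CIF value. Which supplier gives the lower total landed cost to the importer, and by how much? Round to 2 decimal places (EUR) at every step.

Supplier A (CFR):
CIF value = CFR price + insurance = 174272.79 + 515.25 = 174788.04
Import duty = 174788.04 × 21.3% = 37229.85
Buyer bears (A): 515.25 + 629.30 + 97.89 + 1634.23 = 2876.67
Landed cost (A) = invoice 174272.79 + 2876.67 + duty 37229.85 = 214379.31
Supplier B (EXW):
CIF value = EXW price + inland to port + export clearance + origin terminal + freight + insurance = 174973.72 + 1259.19 + 281.33 + 320.59 + 5260.63 + 515.25 = 182610.71
Import duty = 182610.71 × 21.3% = 38896.08
Buyer bears (B): 1259.19 + 281.33 + 320.59 + 5260.63 + 515.25 + 629.30 + 97.89 + 1634.23 = 9998.41
Landed cost (B) = invoice 174973.72 + 9998.41 + duty 38896.08 = 223868.21
Difference = |214379.31 − 223868.21| = 9488.90

Supplier A is cheaper by EUR 9488.90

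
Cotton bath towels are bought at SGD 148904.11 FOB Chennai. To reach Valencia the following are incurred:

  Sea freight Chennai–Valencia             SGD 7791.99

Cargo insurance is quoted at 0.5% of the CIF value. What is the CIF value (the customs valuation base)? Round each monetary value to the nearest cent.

Let C be the CIF value. C = FOB price + freight + 0.5% × C
C − 0.5% × C = 148904.11 + 7791.99
0.995 × C = 156696.10
C = 156696.10 / 0.995 = 157483.52
Insurance premium = 0.5% × 157483.52 = 787.42

CIF value: SGD 157483.52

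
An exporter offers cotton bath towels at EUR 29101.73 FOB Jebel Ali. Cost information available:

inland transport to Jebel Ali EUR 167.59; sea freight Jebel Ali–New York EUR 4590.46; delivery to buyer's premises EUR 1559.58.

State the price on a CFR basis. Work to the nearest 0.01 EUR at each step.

Not relevant to the conversion: inland to port — on the seller under both FOB and CFR; already in the FOB price and stays in the CFR price. delivery — on the buyer under both terms; not part of either seller's price.
From FOB to CFR, the seller additionally bears: freight.
CFR price = 29101.73 + 4590.46 = 33692.19

CFR price: EUR 33692.19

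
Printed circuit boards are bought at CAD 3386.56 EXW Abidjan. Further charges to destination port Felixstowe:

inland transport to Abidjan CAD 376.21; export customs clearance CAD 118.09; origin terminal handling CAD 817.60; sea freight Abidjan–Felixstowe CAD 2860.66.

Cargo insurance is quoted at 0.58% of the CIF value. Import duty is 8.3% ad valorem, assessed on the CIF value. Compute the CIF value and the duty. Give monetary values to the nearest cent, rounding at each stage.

CIF value: CAD 7603.22; import duty: CAD 631.07

Let C be the CIF value. C = EXW price + pre-shipment costs + freight + 0.58% × C
C − 0.58% × C = 3386.56 + 376.21 + 118.09 + 817.60 + 2860.66
0.9942 × C = 7559.12
C = 7559.12 / 0.9942 = 7603.22
Insurance premium = 0.58% × 7603.22 = 44.10
Import duty = 7603.22 × 8.3% = 631.07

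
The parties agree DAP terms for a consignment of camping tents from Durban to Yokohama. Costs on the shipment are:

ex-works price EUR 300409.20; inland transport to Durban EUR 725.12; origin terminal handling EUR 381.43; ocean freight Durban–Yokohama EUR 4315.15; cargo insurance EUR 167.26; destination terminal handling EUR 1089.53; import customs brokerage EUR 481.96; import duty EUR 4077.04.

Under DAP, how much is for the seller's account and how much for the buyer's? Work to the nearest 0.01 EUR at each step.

DAP: the seller bears all costs to the named destination except import duty and clearance.
Seller's account: goods 300409.20 + inland to port 725.12 + origin terminal 381.43 + freight 4315.15 + insurance 167.26 + destination terminal 1089.53 = 307087.69
Buyer's account: brokerage 481.96 + duty 4077.04 = 4559.00

Seller: EUR 307087.69; buyer: EUR 4559.00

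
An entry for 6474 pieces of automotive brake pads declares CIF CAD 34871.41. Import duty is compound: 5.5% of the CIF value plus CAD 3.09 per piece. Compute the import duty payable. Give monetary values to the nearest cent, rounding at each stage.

Import duty: CAD 21922.59

Ad valorem component: 34871.41 × 5.5% = 1917.93
Specific component: 6474 × 3.09 = 20004.66
Import duty = 1917.93 + 20004.66 = 21922.59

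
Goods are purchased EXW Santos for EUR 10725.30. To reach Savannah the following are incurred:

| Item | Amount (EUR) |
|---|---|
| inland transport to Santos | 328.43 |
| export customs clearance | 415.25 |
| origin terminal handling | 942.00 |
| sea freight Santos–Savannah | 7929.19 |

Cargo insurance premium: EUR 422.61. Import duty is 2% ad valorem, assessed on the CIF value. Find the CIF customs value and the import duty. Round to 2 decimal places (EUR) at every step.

CIF value: EUR 20762.78; import duty: EUR 415.26

CIF = EXW price + pre-shipment costs + freight + insurance
CIF = 10725.30 + 328.43 + 415.25 + 942.00 + 7929.19 + 422.61 = 20762.78
Import duty = 20762.78 × 2% = 415.26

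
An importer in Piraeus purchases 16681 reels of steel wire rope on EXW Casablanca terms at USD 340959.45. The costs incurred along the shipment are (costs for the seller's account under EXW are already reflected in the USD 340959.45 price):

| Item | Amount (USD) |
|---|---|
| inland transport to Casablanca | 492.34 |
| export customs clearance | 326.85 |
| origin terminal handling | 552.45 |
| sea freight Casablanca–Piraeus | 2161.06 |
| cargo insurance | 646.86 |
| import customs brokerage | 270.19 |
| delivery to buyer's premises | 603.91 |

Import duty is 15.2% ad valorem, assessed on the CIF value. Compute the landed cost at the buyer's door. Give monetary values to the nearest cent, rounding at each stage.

Total landed cost: USD 398474.24

EXW: the seller makes goods available at their premises; the buyer bears all onward costs.
CIF value = EXW price + inland to port + export clearance + origin terminal + freight + insurance = 340959.45 + 492.34 + 326.85 + 552.45 + 2161.06 + 646.86 = 345139.01
Import duty = 345139.01 × 15.2% = 52461.13
Buyer bears: inland to port 492.34 + export clearance 326.85 + origin terminal 552.45 + freight 2161.06 + insurance 646.86 + brokerage 270.19 + delivery 603.91 + duty 52461.13 = 57514.79
Landed cost = invoice 340959.45 + 57514.79 = 398474.24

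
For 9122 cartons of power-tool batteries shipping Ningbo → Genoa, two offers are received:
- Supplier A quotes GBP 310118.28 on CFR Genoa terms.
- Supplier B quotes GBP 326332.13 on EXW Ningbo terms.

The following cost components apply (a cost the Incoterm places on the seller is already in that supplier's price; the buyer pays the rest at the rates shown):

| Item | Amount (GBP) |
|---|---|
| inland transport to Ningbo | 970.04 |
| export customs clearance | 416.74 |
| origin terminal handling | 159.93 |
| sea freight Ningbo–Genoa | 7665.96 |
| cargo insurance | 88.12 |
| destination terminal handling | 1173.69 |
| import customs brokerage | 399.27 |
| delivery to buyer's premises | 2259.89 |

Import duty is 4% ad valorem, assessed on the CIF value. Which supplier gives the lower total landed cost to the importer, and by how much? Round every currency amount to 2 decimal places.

Supplier A (CFR):
CIF value = CFR price + insurance = 310118.28 + 88.12 = 310206.40
Import duty = 310206.40 × 4% = 12408.26
Buyer bears (A): 88.12 + 1173.69 + 399.27 + 2259.89 = 3920.97
Landed cost (A) = invoice 310118.28 + 3920.97 + duty 12408.26 = 326447.51
Supplier B (EXW):
CIF value = EXW price + inland to port + export clearance + origin terminal + freight + insurance = 326332.13 + 970.04 + 416.74 + 159.93 + 7665.96 + 88.12 = 335632.92
Import duty = 335632.92 × 4% = 13425.32
Buyer bears (B): 970.04 + 416.74 + 159.93 + 7665.96 + 88.12 + 1173.69 + 399.27 + 2259.89 = 13133.64
Landed cost (B) = invoice 326332.13 + 13133.64 + duty 13425.32 = 352891.09
Difference = |326447.51 − 352891.09| = 26443.58

Supplier A is cheaper by GBP 26443.58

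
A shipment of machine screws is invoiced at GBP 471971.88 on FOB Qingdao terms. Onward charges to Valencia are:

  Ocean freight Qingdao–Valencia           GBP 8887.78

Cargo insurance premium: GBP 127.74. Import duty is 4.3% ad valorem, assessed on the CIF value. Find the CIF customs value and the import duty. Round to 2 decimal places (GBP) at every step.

CIF = FOB price + freight + insurance
CIF = 471971.88 + 8887.78 + 127.74 = 480987.40
Import duty = 480987.40 × 4.3% = 20682.46

CIF value: GBP 480987.40; import duty: GBP 20682.46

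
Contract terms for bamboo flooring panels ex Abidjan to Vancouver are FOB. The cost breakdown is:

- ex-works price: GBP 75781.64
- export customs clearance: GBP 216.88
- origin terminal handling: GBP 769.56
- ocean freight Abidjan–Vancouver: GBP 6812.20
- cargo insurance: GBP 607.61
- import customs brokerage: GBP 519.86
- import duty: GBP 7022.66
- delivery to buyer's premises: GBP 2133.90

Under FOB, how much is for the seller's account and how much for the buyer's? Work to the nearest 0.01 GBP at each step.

FOB: the seller bears costs until goods are on board at the origin port; the buyer bears freight, insurance and all costs thereafter.
Seller's account: goods 75781.64 + export clearance 216.88 + origin terminal 769.56 = 76768.08
Buyer's account: freight 6812.20 + insurance 607.61 + brokerage 519.86 + duty 7022.66 + delivery 2133.90 = 17096.23

Seller: GBP 76768.08; buyer: GBP 17096.23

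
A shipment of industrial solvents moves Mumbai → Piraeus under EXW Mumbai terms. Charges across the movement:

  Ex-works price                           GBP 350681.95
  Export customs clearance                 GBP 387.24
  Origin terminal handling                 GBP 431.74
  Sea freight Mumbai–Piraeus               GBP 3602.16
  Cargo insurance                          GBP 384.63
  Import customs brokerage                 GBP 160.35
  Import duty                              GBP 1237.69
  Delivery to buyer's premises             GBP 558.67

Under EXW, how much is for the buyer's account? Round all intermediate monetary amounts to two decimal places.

Buyer's account: GBP 6762.48

EXW: the seller makes goods available at their premises; the buyer bears all onward costs.
Seller's account: goods 350681.95 = 350681.95
Buyer's account: export clearance 387.24 + origin terminal 431.74 + freight 3602.16 + insurance 384.63 + brokerage 160.35 + duty 1237.69 + delivery 558.67 = 6762.48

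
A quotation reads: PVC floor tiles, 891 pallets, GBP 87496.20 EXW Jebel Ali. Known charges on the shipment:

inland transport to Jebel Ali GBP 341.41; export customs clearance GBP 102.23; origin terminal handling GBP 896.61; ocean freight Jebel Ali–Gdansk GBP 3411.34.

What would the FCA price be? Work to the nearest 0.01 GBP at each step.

FCA price: GBP 87939.84

Not relevant to the conversion: freight, origin terminal — on the buyer under both terms; not part of either seller's price.
From EXW to FCA, the seller additionally bears: inland to port, export clearance.
FCA price = 87496.20 + 341.41 + 102.23 = 87939.84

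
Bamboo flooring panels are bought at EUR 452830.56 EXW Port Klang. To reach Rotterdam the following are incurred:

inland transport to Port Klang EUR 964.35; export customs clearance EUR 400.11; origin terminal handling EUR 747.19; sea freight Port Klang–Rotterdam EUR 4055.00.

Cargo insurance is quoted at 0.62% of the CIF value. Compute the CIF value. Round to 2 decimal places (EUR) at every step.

Let C be the CIF value. C = EXW price + pre-shipment costs + freight + 0.62% × C
C − 0.62% × C = 452830.56 + 964.35 + 400.11 + 747.19 + 4055.00
0.9938 × C = 458997.21
C = 458997.21 / 0.9938 = 461860.75
Insurance premium = 0.62% × 461860.75 = 2863.54

CIF value: EUR 461860.75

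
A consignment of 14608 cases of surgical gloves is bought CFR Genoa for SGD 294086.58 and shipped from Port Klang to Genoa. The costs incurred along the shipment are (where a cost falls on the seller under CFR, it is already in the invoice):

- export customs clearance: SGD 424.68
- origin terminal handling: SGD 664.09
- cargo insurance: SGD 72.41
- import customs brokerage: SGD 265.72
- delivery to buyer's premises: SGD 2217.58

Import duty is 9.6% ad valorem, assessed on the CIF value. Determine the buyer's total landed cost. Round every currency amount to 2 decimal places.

CFR: the seller pays costs through ocean freight to the destination port, but not insurance.
Already in the invoice (seller's account under CFR): export clearance, origin terminal — exclude.
CIF value = CFR price + insurance = 294086.58 + 72.41 = 294158.99
Import duty = 294158.99 × 9.6% = 28239.26
Buyer bears: insurance 72.41 + brokerage 265.72 + delivery 2217.58 + duty 28239.26 = 30794.97
Landed cost = invoice 294086.58 + 30794.97 = 324881.55

Total landed cost: SGD 324881.55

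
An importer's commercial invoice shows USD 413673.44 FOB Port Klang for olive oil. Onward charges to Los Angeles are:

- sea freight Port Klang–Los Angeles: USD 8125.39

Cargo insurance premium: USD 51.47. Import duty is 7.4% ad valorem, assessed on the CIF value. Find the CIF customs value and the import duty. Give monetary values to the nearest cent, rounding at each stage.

CIF value: USD 421850.30; import duty: USD 31216.92

CIF = FOB price + freight + insurance
CIF = 413673.44 + 8125.39 + 51.47 = 421850.30
Import duty = 421850.30 × 7.4% = 31216.92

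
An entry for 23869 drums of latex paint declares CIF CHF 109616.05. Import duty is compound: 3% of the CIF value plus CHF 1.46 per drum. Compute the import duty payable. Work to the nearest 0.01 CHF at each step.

Import duty: CHF 38137.22

Ad valorem component: 109616.05 × 3% = 3288.48
Specific component: 23869 × 1.46 = 34848.74
Import duty = 3288.48 + 34848.74 = 38137.22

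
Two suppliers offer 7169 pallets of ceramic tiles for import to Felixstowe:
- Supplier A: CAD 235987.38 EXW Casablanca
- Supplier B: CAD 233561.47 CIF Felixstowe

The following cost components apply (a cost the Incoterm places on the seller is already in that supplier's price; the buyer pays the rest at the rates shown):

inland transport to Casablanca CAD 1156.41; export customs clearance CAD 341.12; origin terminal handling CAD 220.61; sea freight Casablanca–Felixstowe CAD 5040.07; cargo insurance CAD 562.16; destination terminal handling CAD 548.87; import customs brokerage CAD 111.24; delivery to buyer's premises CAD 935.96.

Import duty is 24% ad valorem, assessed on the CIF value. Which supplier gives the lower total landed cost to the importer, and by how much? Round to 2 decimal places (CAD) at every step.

Supplier A (EXW):
CIF value = EXW price + inland to port + export clearance + origin terminal + freight + insurance = 235987.38 + 1156.41 + 341.12 + 220.61 + 5040.07 + 562.16 = 243307.75
Import duty = 243307.75 × 24% = 58393.86
Buyer bears (A): 1156.41 + 341.12 + 220.61 + 5040.07 + 562.16 + 548.87 + 111.24 + 935.96 = 8916.44
Landed cost (A) = invoice 235987.38 + 8916.44 + duty 58393.86 = 303297.68
Supplier B (CIF):
The CIF price already equals the CIF value: 233561.47
Import duty = 233561.47 × 24% = 56054.75
Buyer bears (B): 548.87 + 111.24 + 935.96 = 1596.07
Landed cost (B) = invoice 233561.47 + 1596.07 + duty 56054.75 = 291212.29
Difference = |303297.68 − 291212.29| = 12085.39

Supplier B is cheaper by CAD 12085.39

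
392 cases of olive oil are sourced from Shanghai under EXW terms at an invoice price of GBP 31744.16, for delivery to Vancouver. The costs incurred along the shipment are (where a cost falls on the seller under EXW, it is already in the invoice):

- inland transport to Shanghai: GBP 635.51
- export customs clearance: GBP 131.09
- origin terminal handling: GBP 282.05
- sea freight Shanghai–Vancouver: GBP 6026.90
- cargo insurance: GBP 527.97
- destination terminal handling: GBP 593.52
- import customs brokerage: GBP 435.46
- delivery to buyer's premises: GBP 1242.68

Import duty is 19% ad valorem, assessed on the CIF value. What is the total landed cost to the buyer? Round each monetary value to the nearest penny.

EXW: the seller makes goods available at their premises; the buyer bears all onward costs.
CIF value = EXW price + inland to port + export clearance + origin terminal + freight + insurance = 31744.16 + 635.51 + 131.09 + 282.05 + 6026.90 + 527.97 = 39347.68
Import duty = 39347.68 × 19% = 7476.06
Buyer bears: inland to port 635.51 + export clearance 131.09 + origin terminal 282.05 + freight 6026.90 + insurance 527.97 + destination terminal 593.52 + brokerage 435.46 + delivery 1242.68 + duty 7476.06 = 17351.24
Landed cost = invoice 31744.16 + 17351.24 = 49095.40

Total landed cost: GBP 49095.40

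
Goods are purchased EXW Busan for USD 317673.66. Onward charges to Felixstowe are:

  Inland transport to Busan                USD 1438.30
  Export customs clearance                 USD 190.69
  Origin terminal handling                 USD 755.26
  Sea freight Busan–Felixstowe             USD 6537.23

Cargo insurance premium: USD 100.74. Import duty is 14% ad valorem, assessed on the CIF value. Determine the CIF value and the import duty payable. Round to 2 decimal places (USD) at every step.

CIF value: USD 326695.88; import duty: USD 45737.42

CIF = EXW price + pre-shipment costs + freight + insurance
CIF = 317673.66 + 1438.30 + 190.69 + 755.26 + 6537.23 + 100.74 = 326695.88
Import duty = 326695.88 × 14% = 45737.42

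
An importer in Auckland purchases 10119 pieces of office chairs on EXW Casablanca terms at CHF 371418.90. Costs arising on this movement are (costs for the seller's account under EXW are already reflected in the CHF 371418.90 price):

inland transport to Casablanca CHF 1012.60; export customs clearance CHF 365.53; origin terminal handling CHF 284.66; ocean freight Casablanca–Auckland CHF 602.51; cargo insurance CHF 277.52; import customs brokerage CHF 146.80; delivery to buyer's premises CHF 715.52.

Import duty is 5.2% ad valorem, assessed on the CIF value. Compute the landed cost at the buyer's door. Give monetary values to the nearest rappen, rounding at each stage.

Total landed cost: CHF 394270.05

EXW: the seller makes goods available at their premises; the buyer bears all onward costs.
CIF value = EXW price + inland to port + export clearance + origin terminal + freight + insurance = 371418.90 + 1012.60 + 365.53 + 284.66 + 602.51 + 277.52 = 373961.72
Import duty = 373961.72 × 5.2% = 19446.01
Buyer bears: inland to port 1012.60 + export clearance 365.53 + origin terminal 284.66 + freight 602.51 + insurance 277.52 + brokerage 146.80 + delivery 715.52 + duty 19446.01 = 22851.15
Landed cost = invoice 371418.90 + 22851.15 = 394270.05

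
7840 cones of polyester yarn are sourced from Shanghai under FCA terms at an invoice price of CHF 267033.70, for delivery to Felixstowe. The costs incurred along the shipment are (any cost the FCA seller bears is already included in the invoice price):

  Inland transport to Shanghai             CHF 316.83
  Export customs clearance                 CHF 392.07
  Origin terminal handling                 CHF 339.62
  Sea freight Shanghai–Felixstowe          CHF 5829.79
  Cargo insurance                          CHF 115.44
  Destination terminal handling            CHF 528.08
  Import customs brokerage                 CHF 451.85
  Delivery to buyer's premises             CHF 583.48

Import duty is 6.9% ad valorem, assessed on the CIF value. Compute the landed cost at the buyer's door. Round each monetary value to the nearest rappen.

Total landed cost: CHF 293740.94

FCA: the seller delivers export-cleared goods to the carrier; the buyer bears costs from that point.
Already in the invoice (seller's account under FCA): inland to port, export clearance — exclude.
CIF value = FCA price + origin terminal + freight + insurance = 267033.70 + 339.62 + 5829.79 + 115.44 = 273318.55
Import duty = 273318.55 × 6.9% = 18858.98
Buyer bears: origin terminal 339.62 + freight 5829.79 + insurance 115.44 + destination terminal 528.08 + brokerage 451.85 + delivery 583.48 + duty 18858.98 = 26707.24
Landed cost = invoice 267033.70 + 26707.24 = 293740.94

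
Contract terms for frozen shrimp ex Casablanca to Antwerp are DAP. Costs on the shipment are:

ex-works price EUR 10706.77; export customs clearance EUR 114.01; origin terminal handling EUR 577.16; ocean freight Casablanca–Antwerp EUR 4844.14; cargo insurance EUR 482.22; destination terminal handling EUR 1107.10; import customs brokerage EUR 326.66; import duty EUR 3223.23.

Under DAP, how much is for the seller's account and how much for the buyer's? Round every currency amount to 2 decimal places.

Seller: EUR 17831.40; buyer: EUR 3549.89

DAP: the seller bears all costs to the named destination except import duty and clearance.
Seller's account: goods 10706.77 + export clearance 114.01 + origin terminal 577.16 + freight 4844.14 + insurance 482.22 + destination terminal 1107.10 = 17831.40
Buyer's account: brokerage 326.66 + duty 3223.23 = 3549.89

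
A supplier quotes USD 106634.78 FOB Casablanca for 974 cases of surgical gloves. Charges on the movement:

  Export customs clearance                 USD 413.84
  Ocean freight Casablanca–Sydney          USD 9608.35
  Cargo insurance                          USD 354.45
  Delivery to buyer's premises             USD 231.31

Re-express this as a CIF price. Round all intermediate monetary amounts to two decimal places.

CIF price: USD 116597.58

Not relevant to the conversion: export clearance — on the seller under both FOB and CIF; already in the FOB price and stays in the CIF price. delivery — on the buyer under both terms; not part of either seller's price.
From FOB to CIF, the seller additionally bears: freight, insurance.
CIF price = 106634.78 + 9608.35 + 354.45 = 116597.58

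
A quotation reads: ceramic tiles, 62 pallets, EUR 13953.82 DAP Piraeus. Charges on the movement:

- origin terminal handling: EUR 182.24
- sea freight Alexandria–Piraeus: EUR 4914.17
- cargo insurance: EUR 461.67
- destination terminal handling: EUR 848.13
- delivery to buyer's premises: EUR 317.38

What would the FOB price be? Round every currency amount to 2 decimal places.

FOB price: EUR 7412.47

Not relevant to the conversion: origin terminal — on the seller under both DAP and FOB; already in the DAP price and stays in the FOB price.
From DAP to FOB, the seller no longer bears: freight, insurance, destination terminal, delivery.
FOB price = 13953.82 − 4914.17 − 461.67 − 848.13 − 317.38 = 7412.47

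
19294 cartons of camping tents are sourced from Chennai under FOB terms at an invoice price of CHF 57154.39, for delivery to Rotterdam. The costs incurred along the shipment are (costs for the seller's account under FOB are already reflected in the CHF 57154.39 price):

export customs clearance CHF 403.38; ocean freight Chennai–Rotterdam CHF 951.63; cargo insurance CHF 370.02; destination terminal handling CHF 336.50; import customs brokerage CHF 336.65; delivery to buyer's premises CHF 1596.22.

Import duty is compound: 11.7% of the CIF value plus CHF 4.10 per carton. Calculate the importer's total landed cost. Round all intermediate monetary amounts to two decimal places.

FOB: the seller bears costs until goods are on board at the origin port; the buyer bears freight, insurance and all costs thereafter.
Already in the invoice (seller's account under FOB): export clearance — exclude.
CIF value = FOB price + freight + insurance = 57154.39 + 951.63 + 370.02 = 58476.04
Ad valorem component: 58476.04 × 11.7% = 6841.70
Specific component: 19294 × 4.10 = 79105.40
Import duty = 6841.70 + 79105.40 = 85947.10
Buyer bears: freight 951.63 + insurance 370.02 + destination terminal 336.50 + brokerage 336.65 + delivery 1596.22 + duty 85947.10 = 89538.12
Landed cost = invoice 57154.39 + 89538.12 = 146692.51

Total landed cost: CHF 146692.51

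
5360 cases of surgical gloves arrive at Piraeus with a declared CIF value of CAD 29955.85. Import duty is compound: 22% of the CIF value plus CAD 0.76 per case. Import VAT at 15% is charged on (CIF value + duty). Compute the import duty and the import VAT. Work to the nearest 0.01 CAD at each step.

Ad valorem component: 29955.85 × 22% = 6590.29
Specific component: 5360 × 0.76 = 4073.60
Import duty = 6590.29 + 4073.60 = 10663.89
VAT base = CIF + duty = 29955.85 + 10663.89 = 40619.74
Import VAT = 40619.74 × 15% = 6092.96

Import duty: CAD 10663.89; import VAT: CAD 6092.96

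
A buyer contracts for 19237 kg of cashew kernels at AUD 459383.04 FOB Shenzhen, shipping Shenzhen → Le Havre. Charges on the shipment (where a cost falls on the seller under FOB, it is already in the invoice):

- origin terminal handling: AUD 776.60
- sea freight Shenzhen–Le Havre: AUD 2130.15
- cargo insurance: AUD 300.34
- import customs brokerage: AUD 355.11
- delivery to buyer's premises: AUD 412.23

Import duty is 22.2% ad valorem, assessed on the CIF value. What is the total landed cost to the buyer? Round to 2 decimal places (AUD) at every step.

Total landed cost: AUD 565103.47

FOB: the seller bears costs until goods are on board at the origin port; the buyer bears freight, insurance and all costs thereafter.
Already in the invoice (seller's account under FOB): origin terminal — exclude.
CIF value = FOB price + freight + insurance = 459383.04 + 2130.15 + 300.34 = 461813.53
Import duty = 461813.53 × 22.2% = 102522.60
Buyer bears: freight 2130.15 + insurance 300.34 + brokerage 355.11 + delivery 412.23 + duty 102522.60 = 105720.43
Landed cost = invoice 459383.04 + 105720.43 = 565103.47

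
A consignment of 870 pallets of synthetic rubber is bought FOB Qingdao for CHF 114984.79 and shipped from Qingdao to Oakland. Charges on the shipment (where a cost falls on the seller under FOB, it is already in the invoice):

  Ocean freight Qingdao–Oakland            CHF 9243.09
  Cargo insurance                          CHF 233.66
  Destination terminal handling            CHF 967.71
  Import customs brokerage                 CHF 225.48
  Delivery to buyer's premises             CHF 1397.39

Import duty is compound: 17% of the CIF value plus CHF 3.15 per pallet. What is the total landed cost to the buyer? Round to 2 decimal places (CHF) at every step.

Total landed cost: CHF 150951.08

FOB: the seller bears costs until goods are on board at the origin port; the buyer bears freight, insurance and all costs thereafter.
CIF value = FOB price + freight + insurance = 114984.79 + 9243.09 + 233.66 = 124461.54
Ad valorem component: 124461.54 × 17% = 21158.46
Specific component: 870 × 3.15 = 2740.50
Import duty = 21158.46 + 2740.50 = 23898.96
Buyer bears: freight 9243.09 + insurance 233.66 + destination terminal 967.71 + brokerage 225.48 + delivery 1397.39 + duty 23898.96 = 35966.29
Landed cost = invoice 114984.79 + 35966.29 = 150951.08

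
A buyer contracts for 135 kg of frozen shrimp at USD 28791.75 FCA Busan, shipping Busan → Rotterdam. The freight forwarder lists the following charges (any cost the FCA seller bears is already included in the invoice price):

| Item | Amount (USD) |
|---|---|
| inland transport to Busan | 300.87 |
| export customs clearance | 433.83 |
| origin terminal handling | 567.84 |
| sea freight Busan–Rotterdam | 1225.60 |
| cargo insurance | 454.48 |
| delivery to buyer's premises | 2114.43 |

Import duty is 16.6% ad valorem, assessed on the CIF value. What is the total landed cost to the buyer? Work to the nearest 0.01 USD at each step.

FCA: the seller delivers export-cleared goods to the carrier; the buyer bears costs from that point.
Already in the invoice (seller's account under FCA): inland to port, export clearance — exclude.
CIF value = FCA price + origin terminal + freight + insurance = 28791.75 + 567.84 + 1225.60 + 454.48 = 31039.67
Import duty = 31039.67 × 16.6% = 5152.59
Buyer bears: origin terminal 567.84 + freight 1225.60 + insurance 454.48 + delivery 2114.43 + duty 5152.59 = 9514.94
Landed cost = invoice 28791.75 + 9514.94 = 38306.69

Total landed cost: USD 38306.69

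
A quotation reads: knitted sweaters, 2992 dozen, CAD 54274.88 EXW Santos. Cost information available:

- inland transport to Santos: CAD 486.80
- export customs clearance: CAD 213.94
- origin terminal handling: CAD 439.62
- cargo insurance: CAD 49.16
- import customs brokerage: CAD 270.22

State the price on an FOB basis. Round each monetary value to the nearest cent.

FOB price: CAD 55415.24

Not relevant to the conversion: brokerage, insurance — on the buyer under both terms; not part of either seller's price.
From EXW to FOB, the seller additionally bears: inland to port, export clearance, origin terminal.
FOB price = 54274.88 + 486.80 + 213.94 + 439.62 = 55415.24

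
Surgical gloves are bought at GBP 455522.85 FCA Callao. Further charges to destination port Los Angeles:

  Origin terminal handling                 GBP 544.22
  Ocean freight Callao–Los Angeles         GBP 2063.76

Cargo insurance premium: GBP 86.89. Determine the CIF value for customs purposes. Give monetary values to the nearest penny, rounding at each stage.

CIF value: GBP 458217.72

CIF = FCA price + pre-shipment costs + freight + insurance
CIF = 455522.85 + 544.22 + 2063.76 + 86.89 = 458217.72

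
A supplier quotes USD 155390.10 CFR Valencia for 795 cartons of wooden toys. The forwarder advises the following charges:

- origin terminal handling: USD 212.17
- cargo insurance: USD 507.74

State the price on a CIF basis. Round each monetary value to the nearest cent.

Not relevant to the conversion: origin terminal — on the seller under both CFR and CIF; already in the CFR price and stays in the CIF price.
From CFR to CIF, the seller additionally bears: insurance.
CIF price = 155390.10 + 507.74 = 155897.84

CIF price: USD 155897.84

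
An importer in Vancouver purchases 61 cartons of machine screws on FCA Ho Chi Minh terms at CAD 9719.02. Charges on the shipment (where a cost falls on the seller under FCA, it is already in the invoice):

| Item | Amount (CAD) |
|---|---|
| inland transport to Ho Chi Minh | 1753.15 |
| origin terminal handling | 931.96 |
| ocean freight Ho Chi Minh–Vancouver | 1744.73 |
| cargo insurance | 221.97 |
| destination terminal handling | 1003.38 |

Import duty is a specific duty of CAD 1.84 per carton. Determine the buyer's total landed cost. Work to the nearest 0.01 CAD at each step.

Total landed cost: CAD 13733.30

FCA: the seller delivers export-cleared goods to the carrier; the buyer bears costs from that point.
Already in the invoice (seller's account under FCA): inland to port — exclude.
CIF value = FCA price + origin terminal + freight + insurance = 9719.02 + 931.96 + 1744.73 + 221.97 = 12617.68
Import duty = 61 × 1.84 = 112.24
Buyer bears: origin terminal 931.96 + freight 1744.73 + insurance 221.97 + destination terminal 1003.38 + duty 112.24 = 4014.28
Landed cost = invoice 9719.02 + 4014.28 = 13733.30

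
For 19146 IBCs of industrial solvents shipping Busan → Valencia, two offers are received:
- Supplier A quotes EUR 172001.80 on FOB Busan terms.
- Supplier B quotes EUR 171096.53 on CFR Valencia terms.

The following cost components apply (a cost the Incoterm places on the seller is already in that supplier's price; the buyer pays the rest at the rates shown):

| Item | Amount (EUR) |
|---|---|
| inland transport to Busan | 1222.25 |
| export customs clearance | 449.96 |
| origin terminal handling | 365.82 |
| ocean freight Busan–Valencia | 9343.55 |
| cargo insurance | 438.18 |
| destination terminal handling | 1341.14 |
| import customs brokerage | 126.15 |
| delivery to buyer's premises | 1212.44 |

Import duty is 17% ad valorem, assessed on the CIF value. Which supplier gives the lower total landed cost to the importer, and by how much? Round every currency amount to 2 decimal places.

Supplier B is cheaper by EUR 11991.12

Supplier A (FOB):
CIF value = FOB price + freight + insurance = 172001.80 + 9343.55 + 438.18 = 181783.53
Import duty = 181783.53 × 17% = 30903.20
Buyer bears (A): 9343.55 + 438.18 + 1341.14 + 126.15 + 1212.44 = 12461.46
Landed cost (A) = invoice 172001.80 + 12461.46 + duty 30903.20 = 215366.46
Supplier B (CFR):
CIF value = CFR price + insurance = 171096.53 + 438.18 = 171534.71
Import duty = 171534.71 × 17% = 29160.90
Buyer bears (B): 438.18 + 1341.14 + 126.15 + 1212.44 = 3117.91
Landed cost (B) = invoice 171096.53 + 3117.91 + duty 29160.90 = 203375.34
Difference = |215366.46 − 203375.34| = 11991.12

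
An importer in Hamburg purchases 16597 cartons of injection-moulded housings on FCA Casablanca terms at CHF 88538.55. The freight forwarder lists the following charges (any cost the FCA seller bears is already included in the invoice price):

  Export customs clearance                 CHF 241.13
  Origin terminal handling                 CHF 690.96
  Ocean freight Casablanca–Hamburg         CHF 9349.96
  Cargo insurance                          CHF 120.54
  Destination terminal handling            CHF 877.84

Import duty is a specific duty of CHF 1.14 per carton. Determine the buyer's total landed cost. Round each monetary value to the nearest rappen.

FCA: the seller delivers export-cleared goods to the carrier; the buyer bears costs from that point.
Already in the invoice (seller's account under FCA): export clearance — exclude.
CIF value = FCA price + origin terminal + freight + insurance = 88538.55 + 690.96 + 9349.96 + 120.54 = 98700.01
Import duty = 16597 × 1.14 = 18920.58
Buyer bears: origin terminal 690.96 + freight 9349.96 + insurance 120.54 + destination terminal 877.84 + duty 18920.58 = 29959.88
Landed cost = invoice 88538.55 + 29959.88 = 118498.43

Total landed cost: CHF 118498.43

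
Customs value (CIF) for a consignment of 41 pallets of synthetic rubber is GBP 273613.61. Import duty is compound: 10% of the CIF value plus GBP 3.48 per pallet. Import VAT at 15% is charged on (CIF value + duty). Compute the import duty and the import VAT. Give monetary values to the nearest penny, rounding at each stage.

Ad valorem component: 273613.61 × 10% = 27361.36
Specific component: 41 × 3.48 = 142.68
Import duty = 27361.36 + 142.68 = 27504.04
VAT base = CIF + duty = 273613.61 + 27504.04 = 301117.65
Import VAT = 301117.65 × 15% = 45167.65

Import duty: GBP 27504.04; import VAT: GBP 45167.65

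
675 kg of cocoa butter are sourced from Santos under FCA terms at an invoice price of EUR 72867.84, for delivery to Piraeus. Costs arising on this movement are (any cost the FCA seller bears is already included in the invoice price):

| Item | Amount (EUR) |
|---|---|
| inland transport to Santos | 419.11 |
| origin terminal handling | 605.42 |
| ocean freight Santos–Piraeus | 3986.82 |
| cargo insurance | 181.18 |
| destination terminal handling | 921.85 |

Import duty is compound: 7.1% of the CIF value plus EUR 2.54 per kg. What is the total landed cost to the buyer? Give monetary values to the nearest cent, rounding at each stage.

FCA: the seller delivers export-cleared goods to the carrier; the buyer bears costs from that point.
Already in the invoice (seller's account under FCA): inland to port — exclude.
CIF value = FCA price + origin terminal + freight + insurance = 72867.84 + 605.42 + 3986.82 + 181.18 = 77641.26
Ad valorem component: 77641.26 × 7.1% = 5512.53
Specific component: 675 × 2.54 = 1714.50
Import duty = 5512.53 + 1714.50 = 7227.03
Buyer bears: origin terminal 605.42 + freight 3986.82 + insurance 181.18 + destination terminal 921.85 + duty 7227.03 = 12922.30
Landed cost = invoice 72867.84 + 12922.30 = 85790.14

Total landed cost: EUR 85790.14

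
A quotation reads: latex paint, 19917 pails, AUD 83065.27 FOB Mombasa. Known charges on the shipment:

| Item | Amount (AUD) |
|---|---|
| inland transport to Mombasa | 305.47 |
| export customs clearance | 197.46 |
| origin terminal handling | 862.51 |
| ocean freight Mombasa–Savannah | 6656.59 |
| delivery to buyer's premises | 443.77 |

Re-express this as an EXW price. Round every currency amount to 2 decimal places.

EXW price: AUD 81699.83

Not relevant to the conversion: delivery, freight — on the buyer under both terms; not part of either seller's price.
From FOB to EXW, the seller no longer bears: inland to port, export clearance, origin terminal.
EXW price = 83065.27 − 305.47 − 197.46 − 862.51 = 81699.83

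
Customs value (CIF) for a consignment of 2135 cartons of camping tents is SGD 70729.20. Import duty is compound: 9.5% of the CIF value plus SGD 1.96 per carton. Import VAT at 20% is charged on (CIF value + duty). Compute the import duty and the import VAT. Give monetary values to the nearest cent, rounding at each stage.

Ad valorem component: 70729.20 × 9.5% = 6719.27
Specific component: 2135 × 1.96 = 4184.60
Import duty = 6719.27 + 4184.60 = 10903.87
VAT base = CIF + duty = 70729.20 + 10903.87 = 81633.07
Import VAT = 81633.07 × 20% = 16326.61

Import duty: SGD 10903.87; import VAT: SGD 16326.61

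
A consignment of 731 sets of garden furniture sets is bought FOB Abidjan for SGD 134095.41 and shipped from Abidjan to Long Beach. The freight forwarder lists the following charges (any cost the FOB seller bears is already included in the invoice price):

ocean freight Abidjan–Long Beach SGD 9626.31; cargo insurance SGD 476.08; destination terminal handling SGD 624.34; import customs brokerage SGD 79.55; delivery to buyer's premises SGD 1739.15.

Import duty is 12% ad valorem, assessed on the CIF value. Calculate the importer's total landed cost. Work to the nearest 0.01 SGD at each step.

FOB: the seller bears costs until goods are on board at the origin port; the buyer bears freight, insurance and all costs thereafter.
CIF value = FOB price + freight + insurance = 134095.41 + 9626.31 + 476.08 = 144197.80
Import duty = 144197.80 × 12% = 17303.74
Buyer bears: freight 9626.31 + insurance 476.08 + destination terminal 624.34 + brokerage 79.55 + delivery 1739.15 + duty 17303.74 = 29849.17
Landed cost = invoice 134095.41 + 29849.17 = 163944.58

Total landed cost: SGD 163944.58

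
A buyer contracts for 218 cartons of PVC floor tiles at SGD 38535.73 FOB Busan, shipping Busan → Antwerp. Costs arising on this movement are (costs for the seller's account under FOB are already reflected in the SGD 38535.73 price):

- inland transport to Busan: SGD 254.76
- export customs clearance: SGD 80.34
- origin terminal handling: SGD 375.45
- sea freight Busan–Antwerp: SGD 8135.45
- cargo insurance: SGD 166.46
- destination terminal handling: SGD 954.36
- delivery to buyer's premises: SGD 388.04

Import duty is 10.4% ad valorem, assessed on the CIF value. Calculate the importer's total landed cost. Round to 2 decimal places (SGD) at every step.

Total landed cost: SGD 53051.15

FOB: the seller bears costs until goods are on board at the origin port; the buyer bears freight, insurance and all costs thereafter.
Already in the invoice (seller's account under FOB): inland to port, export clearance, origin terminal — exclude.
CIF value = FOB price + freight + insurance = 38535.73 + 8135.45 + 166.46 = 46837.64
Import duty = 46837.64 × 10.4% = 4871.11
Buyer bears: freight 8135.45 + insurance 166.46 + destination terminal 954.36 + delivery 388.04 + duty 4871.11 = 14515.42
Landed cost = invoice 38535.73 + 14515.42 = 53051.15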